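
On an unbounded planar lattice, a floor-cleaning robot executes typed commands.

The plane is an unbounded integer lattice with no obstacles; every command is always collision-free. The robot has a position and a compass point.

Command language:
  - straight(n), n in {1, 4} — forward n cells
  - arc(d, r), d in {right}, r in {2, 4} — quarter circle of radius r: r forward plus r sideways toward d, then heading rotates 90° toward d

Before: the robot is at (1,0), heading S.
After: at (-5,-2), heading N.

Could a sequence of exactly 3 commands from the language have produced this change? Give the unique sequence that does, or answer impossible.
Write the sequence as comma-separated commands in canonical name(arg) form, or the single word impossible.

straight(4), arc(right, 2), arc(right, 4)

key: cell and facing (now N) both changed — the 3 commands mix motion and turning
initial: at (1,0), heading S
1. straight(4) → at (1,-4), heading S
2. arc(right, 2) → at (-1,-6), heading W
3. arc(right, 4) → at (-5,-2), heading N
no rival 3-sequence matches.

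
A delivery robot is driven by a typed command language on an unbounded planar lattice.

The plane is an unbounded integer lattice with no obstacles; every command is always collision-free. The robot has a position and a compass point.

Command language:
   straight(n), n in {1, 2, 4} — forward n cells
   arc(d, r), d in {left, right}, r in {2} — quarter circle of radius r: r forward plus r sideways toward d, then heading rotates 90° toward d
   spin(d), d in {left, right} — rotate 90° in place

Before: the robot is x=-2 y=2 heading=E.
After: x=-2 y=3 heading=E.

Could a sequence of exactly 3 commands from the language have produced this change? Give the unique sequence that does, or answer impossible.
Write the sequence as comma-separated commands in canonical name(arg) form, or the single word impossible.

spin(left), straight(1), spin(right)

key: order matters: swapping spin(left) and spin(right) lands elsewhere
start: x=-2 y=2 heading=E
t=1 spin(left) ⇒ x=-2 y=2 heading=N
t=2 straight(1) ⇒ x=-2 y=3 heading=N
t=3 spin(right) ⇒ x=-2 y=3 heading=E
no other 3-command option fits: unique.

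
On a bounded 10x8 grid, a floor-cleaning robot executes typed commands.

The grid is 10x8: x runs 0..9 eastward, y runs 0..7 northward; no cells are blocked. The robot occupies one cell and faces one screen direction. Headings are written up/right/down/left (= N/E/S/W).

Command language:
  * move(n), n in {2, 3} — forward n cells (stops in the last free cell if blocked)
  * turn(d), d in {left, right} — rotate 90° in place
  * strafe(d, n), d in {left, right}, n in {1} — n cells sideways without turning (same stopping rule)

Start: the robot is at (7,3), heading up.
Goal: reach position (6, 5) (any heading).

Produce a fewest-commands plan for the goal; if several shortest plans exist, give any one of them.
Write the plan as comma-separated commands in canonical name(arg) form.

initial: at (7,3), heading up
[1] after move(2): at (7,5), heading up
[2] after strafe(left, 1): at (6,5), heading up
minimal: 2 command(s), checked below 2.

move(2), strafe(left, 1)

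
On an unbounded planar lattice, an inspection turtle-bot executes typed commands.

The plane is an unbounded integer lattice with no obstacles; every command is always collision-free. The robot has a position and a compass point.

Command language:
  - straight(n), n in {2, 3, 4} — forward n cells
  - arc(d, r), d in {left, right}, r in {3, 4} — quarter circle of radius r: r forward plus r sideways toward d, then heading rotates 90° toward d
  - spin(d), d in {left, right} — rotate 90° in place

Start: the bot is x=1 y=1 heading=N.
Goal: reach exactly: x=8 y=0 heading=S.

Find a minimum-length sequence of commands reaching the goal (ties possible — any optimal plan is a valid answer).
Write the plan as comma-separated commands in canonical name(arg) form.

t0: x=1 y=1 heading=N
[1] after arc(right, 3): x=4 y=4 heading=E
[2] after arc(right, 4): x=8 y=0 heading=S
no 1-step plan works, so 2 is optimal.

arc(right, 3), arc(right, 4)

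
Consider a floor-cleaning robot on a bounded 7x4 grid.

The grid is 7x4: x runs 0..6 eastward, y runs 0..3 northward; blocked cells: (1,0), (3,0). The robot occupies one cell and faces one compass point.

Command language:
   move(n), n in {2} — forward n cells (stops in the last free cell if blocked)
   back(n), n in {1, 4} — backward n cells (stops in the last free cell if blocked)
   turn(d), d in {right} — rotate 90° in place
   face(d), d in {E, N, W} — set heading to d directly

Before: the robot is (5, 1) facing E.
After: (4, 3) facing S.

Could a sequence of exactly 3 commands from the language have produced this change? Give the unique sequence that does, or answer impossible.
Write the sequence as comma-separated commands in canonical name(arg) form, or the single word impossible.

key: position moved to (4,3) AND the heading swung to S — translation plus rotation needed
from: (5, 1) facing E
1. back(1) → (4, 1) facing E
2. turn(right) → (4, 1) facing S
3. back(4) → (4, 3) facing S
no other 3-command option fits: unique.

back(1), turn(right), back(4)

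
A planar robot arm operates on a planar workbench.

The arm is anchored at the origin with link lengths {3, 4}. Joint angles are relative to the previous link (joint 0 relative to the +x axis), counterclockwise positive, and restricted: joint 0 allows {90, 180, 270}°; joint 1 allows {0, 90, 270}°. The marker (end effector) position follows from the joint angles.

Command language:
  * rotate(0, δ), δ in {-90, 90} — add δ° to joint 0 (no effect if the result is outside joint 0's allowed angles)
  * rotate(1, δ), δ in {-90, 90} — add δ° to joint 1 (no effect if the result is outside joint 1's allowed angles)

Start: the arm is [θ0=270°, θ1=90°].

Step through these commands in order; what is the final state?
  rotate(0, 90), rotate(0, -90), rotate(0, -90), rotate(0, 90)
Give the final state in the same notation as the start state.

[θ0=180°, θ1=90°]

start: [θ0=270°, θ1=90°]
[1] after rotate(0, 90): [θ0=270°, θ1=90°]
[2] after rotate(0, -90): [θ0=180°, θ1=90°]
[3] after rotate(0, -90): [θ0=90°, θ1=90°]
[4] after rotate(0, 90): [θ0=180°, θ1=90°]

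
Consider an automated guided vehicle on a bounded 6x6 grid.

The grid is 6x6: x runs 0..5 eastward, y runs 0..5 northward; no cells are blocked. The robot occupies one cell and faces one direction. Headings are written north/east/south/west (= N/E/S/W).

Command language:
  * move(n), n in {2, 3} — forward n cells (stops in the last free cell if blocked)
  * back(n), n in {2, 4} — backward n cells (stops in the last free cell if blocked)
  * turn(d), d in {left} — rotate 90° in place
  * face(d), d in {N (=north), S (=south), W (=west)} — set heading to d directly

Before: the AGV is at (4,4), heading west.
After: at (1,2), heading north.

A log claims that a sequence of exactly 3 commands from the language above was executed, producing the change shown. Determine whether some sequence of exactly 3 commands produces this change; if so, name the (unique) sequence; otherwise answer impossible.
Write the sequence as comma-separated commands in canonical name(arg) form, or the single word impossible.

key: cell and facing (now N) both changed — the 3 commands mix motion and turning
begin: at (4,4), heading west
[1] after move(3): at (1,4), heading west
[2] after face(N): at (1,4), heading north
[3] after back(2): at (1,2), heading north
uniquely the one of 512 3-step routes that fits.

move(3), face(N), back(2)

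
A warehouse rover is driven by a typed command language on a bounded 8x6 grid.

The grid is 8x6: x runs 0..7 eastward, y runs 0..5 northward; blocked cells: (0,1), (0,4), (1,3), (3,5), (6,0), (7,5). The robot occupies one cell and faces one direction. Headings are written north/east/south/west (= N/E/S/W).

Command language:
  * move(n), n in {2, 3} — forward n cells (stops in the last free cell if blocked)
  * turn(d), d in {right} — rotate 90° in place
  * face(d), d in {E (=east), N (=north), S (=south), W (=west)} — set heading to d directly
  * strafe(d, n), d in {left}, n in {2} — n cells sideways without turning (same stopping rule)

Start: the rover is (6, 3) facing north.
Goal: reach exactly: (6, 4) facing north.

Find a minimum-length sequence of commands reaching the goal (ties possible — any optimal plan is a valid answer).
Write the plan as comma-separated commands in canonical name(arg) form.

face(S), move(2), face(N), move(3)

t0: (6, 3) facing north
t=1 face(S) ⇒ (6, 3) facing south
t=2 move(2) ⇒ (6, 1) facing south
t=3 face(N) ⇒ (6, 1) facing north
t=4 move(3) ⇒ (6, 4) facing north
no 3-step plan works, so 4 is optimal.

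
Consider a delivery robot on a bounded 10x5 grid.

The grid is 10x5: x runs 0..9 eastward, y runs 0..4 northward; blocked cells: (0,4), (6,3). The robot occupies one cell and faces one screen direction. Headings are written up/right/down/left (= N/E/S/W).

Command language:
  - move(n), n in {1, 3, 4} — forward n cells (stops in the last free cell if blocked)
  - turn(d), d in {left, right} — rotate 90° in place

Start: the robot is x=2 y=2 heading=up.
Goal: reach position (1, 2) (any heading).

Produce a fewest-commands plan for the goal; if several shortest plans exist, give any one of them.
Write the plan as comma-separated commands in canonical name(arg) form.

from: x=2 y=2 heading=up
step 1 (turn(left)): x=2 y=2 heading=left
step 2 (move(1)): x=1 y=2 heading=left
nothing shorter than 2 reaches the goal.

turn(left), move(1)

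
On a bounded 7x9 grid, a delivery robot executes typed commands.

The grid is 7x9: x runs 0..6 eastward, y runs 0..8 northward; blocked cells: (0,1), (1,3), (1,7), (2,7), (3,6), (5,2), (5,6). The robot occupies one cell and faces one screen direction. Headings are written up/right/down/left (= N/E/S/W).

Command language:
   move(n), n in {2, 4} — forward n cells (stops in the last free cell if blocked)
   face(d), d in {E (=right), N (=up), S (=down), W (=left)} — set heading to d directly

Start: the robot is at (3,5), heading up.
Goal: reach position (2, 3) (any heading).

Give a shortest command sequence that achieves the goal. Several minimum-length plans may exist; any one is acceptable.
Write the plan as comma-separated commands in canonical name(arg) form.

face(S), move(2), face(W), move(4)

begin: at (3,5), heading up
[1] after face(S): at (3,5), heading down
[2] after move(2): at (3,3), heading down
[3] after face(W): at (3,3), heading left
[4] after move(4): at (2,3), heading left
minimal: 4 command(s), checked below 4.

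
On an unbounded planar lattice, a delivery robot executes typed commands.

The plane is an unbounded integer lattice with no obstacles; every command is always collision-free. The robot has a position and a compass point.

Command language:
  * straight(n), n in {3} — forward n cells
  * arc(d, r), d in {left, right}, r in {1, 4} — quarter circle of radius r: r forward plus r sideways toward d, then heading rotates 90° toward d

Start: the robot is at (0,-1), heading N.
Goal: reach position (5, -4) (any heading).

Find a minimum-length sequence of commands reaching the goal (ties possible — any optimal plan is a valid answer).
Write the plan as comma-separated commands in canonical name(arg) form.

start: at (0,-1), heading N
[1] after arc(right, 1): at (1,0), heading E
[2] after arc(right, 4): at (5,-4), heading S
shorter routes all fall short; 2 is best.

arc(right, 1), arc(right, 4)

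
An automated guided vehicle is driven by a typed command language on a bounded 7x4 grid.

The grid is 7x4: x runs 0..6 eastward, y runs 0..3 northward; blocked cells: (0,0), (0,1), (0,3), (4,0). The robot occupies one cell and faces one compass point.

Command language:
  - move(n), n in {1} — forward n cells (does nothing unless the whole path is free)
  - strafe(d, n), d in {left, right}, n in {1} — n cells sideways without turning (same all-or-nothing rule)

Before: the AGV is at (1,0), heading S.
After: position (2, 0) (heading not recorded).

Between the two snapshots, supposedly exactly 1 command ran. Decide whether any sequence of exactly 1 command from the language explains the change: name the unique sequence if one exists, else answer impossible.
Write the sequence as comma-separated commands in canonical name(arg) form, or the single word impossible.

start: at (1,0), heading S
step 1 (strafe(left, 1)): at (2,0), heading S
no other 1-command option fits: unique.

strafe(left, 1)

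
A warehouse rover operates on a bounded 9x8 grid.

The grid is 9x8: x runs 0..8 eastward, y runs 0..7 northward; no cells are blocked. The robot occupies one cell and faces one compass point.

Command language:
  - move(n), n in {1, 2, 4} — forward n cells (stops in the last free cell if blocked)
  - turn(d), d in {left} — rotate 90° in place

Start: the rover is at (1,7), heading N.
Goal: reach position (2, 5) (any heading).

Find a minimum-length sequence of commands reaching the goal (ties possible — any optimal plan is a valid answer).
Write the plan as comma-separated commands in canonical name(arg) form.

turn(left), turn(left), move(2), turn(left), move(1)

t0: at (1,7), heading N
1. turn(left) → at (1,7), heading W
2. turn(left) → at (1,7), heading S
3. move(2) → at (1,5), heading S
4. turn(left) → at (1,5), heading E
5. move(1) → at (2,5), heading E
no 4-step plan works, so 5 is optimal.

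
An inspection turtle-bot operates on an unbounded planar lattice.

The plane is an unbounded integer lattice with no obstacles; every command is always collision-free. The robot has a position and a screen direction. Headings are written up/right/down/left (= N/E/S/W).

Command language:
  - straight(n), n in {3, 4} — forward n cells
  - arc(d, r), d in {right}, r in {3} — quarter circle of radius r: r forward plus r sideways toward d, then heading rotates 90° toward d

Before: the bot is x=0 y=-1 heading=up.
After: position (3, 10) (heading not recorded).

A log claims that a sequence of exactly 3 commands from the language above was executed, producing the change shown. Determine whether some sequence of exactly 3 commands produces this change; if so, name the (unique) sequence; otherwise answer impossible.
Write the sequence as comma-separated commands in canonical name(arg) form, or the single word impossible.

straight(4), straight(4), arc(right, 3)

key: running arc(right, 3) before straight(4) would end elsewhere — order is forced
from: x=0 y=-1 heading=up
step 1 (straight(4)): x=0 y=3 heading=up
step 2 (straight(4)): x=0 y=7 heading=up
step 3 (arc(right, 3)): x=3 y=10 heading=right
no other 3-command option fits: unique.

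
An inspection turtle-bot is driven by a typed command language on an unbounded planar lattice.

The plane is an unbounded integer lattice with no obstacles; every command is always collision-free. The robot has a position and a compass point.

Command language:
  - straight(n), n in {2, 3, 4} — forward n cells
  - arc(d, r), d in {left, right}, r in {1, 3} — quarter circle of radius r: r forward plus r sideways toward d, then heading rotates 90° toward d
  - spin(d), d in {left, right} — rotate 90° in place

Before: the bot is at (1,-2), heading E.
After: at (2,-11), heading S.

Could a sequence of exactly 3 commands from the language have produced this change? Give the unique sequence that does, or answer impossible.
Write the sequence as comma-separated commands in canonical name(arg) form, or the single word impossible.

arc(right, 1), straight(4), straight(4)

key: running straight(4) before arc(right, 1) would end elsewhere — order is forced
t0: at (1,-2), heading E
1. arc(right, 1) → at (2,-3), heading S
2. straight(4) → at (2,-7), heading S
3. straight(4) → at (2,-11), heading S
uniquely the one of 729 3-step routes that fits.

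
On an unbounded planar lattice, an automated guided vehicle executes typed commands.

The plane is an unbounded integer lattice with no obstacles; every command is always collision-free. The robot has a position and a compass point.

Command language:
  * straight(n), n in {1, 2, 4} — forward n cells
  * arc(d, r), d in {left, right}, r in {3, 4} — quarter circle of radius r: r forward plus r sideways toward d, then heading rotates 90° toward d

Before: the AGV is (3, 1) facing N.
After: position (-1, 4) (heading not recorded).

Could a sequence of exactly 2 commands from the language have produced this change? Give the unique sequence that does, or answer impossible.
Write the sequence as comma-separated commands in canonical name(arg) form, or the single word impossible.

arc(left, 3), straight(1)

key: order matters: swapping arc(left, 3) and straight(1) lands elsewhere
begin: (3, 1) facing N
t=1 arc(left, 3) ⇒ (0, 4) facing W
t=2 straight(1) ⇒ (-1, 4) facing W
no other 2-command option fits: unique.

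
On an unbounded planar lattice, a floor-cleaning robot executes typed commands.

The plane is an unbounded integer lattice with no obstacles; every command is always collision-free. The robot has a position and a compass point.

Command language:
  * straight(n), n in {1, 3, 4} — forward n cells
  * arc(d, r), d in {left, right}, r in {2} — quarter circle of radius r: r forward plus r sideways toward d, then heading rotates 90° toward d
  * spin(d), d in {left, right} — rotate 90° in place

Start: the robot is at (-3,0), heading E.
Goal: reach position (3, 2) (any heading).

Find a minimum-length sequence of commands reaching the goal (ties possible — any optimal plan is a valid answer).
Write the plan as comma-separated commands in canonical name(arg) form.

straight(4), arc(left, 2)

initial: at (-3,0), heading E
1. straight(4) → at (1,0), heading E
2. arc(left, 2) → at (3,2), heading N
no 1-step plan works, so 2 is optimal.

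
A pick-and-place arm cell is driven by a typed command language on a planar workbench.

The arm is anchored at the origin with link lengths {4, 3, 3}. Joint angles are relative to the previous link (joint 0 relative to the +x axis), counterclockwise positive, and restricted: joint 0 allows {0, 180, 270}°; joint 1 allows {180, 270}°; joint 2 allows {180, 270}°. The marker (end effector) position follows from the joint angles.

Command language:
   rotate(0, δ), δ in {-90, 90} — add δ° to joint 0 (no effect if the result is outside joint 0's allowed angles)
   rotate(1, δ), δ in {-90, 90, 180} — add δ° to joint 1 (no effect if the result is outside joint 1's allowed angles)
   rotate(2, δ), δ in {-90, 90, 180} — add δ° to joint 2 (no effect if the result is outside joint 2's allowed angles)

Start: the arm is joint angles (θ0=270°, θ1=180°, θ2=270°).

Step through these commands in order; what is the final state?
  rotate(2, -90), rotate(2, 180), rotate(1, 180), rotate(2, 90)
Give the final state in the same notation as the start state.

from: joint angles (θ0=270°, θ1=180°, θ2=270°)
[1] after rotate(2, -90): joint angles (θ0=270°, θ1=180°, θ2=180°)
[2] after rotate(2, 180): joint angles (θ0=270°, θ1=180°, θ2=180°)
[3] after rotate(1, 180): joint angles (θ0=270°, θ1=180°, θ2=180°)
[4] after rotate(2, 90): joint angles (θ0=270°, θ1=180°, θ2=270°)

joint angles (θ0=270°, θ1=180°, θ2=270°)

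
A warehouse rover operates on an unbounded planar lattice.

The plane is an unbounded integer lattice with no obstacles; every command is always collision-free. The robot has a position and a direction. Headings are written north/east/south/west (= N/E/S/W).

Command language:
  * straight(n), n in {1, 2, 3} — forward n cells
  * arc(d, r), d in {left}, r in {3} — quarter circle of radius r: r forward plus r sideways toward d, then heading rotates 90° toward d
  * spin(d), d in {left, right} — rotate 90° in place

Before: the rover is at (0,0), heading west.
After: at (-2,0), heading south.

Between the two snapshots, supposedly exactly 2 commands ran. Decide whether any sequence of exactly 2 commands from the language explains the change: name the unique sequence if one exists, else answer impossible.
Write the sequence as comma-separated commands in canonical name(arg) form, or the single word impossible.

key: running spin(left) before straight(2) would end elsewhere — order is forced
start: at (0,0), heading west
t=1 straight(2) ⇒ at (-2,0), heading west
t=2 spin(left) ⇒ at (-2,0), heading south
all 36 alternatives checked — unique.

straight(2), spin(left)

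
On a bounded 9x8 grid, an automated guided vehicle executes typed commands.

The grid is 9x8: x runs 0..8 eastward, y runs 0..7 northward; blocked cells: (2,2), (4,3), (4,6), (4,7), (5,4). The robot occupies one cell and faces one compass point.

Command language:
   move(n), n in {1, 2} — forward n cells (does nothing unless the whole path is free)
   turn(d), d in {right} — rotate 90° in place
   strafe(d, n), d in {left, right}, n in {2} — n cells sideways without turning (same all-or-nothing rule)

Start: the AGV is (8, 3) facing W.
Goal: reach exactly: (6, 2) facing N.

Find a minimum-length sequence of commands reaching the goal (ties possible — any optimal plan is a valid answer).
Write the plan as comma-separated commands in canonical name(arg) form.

move(2), strafe(left, 2), turn(right), move(1)

t0: (8, 3) facing W
step 1 (move(2)): (6, 3) facing W
step 2 (strafe(left, 2)): (6, 1) facing W
step 3 (turn(right)): (6, 1) facing N
step 4 (move(1)): (6, 2) facing N
nothing shorter than 4 reaches the goal.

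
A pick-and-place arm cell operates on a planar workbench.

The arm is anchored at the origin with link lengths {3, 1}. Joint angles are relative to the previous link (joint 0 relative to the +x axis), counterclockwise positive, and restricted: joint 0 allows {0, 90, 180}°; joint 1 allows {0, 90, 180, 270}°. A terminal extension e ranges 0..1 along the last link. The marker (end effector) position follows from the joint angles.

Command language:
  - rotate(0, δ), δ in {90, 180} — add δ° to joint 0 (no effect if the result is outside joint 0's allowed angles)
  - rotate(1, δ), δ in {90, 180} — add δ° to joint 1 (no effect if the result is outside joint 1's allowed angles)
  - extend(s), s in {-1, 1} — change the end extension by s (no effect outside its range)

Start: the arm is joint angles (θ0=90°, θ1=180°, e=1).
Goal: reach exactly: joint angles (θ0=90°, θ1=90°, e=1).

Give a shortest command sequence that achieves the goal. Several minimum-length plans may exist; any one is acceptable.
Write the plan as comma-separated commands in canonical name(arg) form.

start: joint angles (θ0=90°, θ1=180°, e=1)
[1] after rotate(1, 90): joint angles (θ0=90°, θ1=270°, e=1)
[2] after rotate(1, 180): joint angles (θ0=90°, θ1=90°, e=1)
no 1-step plan works, so 2 is optimal.

rotate(1, 90), rotate(1, 180)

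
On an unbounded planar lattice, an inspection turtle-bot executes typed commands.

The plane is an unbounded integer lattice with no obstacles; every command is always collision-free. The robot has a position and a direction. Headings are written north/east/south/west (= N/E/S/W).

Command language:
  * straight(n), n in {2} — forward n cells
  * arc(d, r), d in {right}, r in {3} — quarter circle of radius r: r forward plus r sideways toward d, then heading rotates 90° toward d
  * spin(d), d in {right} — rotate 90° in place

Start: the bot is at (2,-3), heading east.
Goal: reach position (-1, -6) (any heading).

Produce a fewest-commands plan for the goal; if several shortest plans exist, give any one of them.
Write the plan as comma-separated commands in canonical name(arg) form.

spin(right), arc(right, 3)

begin: at (2,-3), heading east
t=1 spin(right) ⇒ at (2,-3), heading south
t=2 arc(right, 3) ⇒ at (-1,-6), heading west
minimal: 2 command(s), checked below 2.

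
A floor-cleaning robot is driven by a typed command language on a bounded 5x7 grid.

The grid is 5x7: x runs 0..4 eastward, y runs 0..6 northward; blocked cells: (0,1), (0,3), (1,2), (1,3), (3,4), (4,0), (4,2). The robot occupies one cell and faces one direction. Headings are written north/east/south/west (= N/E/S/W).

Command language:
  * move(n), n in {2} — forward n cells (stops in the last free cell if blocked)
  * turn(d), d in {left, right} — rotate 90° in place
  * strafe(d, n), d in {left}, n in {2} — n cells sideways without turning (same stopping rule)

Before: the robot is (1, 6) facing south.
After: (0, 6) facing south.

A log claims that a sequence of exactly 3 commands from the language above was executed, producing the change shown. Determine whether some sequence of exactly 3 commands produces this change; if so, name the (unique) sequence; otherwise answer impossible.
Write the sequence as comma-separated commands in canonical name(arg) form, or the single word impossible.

key: running turn(left) before turn(right) would end elsewhere — order is forced
initial: (1, 6) facing south
t=1 turn(right) ⇒ (1, 6) facing west
t=2 move(2) ⇒ (0, 6) facing west
t=3 turn(left) ⇒ (0, 6) facing south
uniquely the one of 64 3-step routes that fits.

turn(right), move(2), turn(left)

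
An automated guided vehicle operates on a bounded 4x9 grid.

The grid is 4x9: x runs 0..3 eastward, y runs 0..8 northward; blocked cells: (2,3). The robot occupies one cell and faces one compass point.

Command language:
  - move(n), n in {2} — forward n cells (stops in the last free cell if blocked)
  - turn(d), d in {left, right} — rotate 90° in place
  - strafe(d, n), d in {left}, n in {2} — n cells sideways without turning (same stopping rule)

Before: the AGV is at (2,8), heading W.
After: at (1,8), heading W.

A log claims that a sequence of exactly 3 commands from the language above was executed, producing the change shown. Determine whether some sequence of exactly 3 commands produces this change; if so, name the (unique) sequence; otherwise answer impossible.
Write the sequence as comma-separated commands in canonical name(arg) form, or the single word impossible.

impossible

checked all 3-command options: none fits.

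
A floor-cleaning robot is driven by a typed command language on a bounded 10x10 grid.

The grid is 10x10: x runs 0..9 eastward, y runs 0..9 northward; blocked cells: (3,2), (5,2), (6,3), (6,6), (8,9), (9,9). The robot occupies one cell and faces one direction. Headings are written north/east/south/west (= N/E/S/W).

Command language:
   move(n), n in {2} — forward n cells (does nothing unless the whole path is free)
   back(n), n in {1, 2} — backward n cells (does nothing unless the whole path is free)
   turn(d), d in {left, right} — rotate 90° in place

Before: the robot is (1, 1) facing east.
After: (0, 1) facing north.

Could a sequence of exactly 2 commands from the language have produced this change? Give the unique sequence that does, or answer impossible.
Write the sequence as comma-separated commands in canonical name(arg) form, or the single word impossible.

key: cell and facing (now N) both changed — the 2 commands mix motion and turning
start: (1, 1) facing east
1. back(1) → (0, 1) facing east
2. turn(left) → (0, 1) facing north
uniquely the one of 25 2-step routes that fits.

back(1), turn(left)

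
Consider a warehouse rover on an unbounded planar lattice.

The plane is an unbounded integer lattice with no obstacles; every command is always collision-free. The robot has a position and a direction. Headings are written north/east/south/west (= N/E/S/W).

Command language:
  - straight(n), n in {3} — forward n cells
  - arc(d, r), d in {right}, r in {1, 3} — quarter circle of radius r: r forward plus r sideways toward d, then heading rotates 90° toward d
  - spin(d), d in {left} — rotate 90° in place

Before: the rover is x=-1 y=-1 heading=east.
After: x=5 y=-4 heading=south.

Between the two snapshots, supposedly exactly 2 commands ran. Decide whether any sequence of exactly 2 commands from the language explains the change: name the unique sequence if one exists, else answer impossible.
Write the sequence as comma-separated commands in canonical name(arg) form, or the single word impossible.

key: order matters: swapping straight(3) and arc(right, 3) lands elsewhere
t0: x=-1 y=-1 heading=east
step 1 (straight(3)): x=2 y=-1 heading=east
step 2 (arc(right, 3)): x=5 y=-4 heading=south
uniquely the one of 16 2-step routes that fits.

straight(3), arc(right, 3)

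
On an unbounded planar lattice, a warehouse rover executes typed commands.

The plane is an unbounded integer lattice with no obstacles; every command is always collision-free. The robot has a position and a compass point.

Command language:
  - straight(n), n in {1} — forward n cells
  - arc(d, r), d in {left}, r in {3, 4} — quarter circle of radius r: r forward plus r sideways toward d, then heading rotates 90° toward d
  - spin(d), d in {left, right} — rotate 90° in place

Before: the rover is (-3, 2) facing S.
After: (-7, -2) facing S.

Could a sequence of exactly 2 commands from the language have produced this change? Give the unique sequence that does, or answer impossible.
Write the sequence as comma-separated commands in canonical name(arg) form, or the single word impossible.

key: running arc(left, 4) before spin(right) would end elsewhere — order is forced
begin: (-3, 2) facing S
t=1 spin(right) ⇒ (-3, 2) facing W
t=2 arc(left, 4) ⇒ (-7, -2) facing S
all 25 alternatives checked — unique.

spin(right), arc(left, 4)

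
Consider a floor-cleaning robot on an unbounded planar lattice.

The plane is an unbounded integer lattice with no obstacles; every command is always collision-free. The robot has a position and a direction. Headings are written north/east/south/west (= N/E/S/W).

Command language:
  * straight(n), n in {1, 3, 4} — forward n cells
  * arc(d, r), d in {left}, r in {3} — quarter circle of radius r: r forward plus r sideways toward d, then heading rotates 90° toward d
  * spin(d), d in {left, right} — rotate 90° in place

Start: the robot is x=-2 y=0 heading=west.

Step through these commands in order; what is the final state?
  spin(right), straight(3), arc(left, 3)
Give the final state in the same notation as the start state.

begin: x=-2 y=0 heading=west
t=1 spin(right) ⇒ x=-2 y=0 heading=north
t=2 straight(3) ⇒ x=-2 y=3 heading=north
t=3 arc(left, 3) ⇒ x=-5 y=6 heading=west

x=-5 y=6 heading=west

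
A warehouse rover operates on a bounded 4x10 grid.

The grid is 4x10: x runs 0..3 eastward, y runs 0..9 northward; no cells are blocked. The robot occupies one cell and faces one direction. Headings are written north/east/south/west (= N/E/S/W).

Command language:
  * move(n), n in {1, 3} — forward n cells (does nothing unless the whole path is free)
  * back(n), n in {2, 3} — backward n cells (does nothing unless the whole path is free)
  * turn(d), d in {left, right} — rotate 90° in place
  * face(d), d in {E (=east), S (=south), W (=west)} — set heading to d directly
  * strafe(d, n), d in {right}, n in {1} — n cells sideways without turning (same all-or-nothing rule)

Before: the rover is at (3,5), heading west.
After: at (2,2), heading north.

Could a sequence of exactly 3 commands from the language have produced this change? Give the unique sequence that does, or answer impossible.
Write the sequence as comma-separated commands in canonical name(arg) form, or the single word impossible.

key: order matters: swapping move(1) and back(3) lands elsewhere
begin: at (3,5), heading west
step 1 (move(1)): at (2,5), heading west
step 2 (turn(right)): at (2,5), heading north
step 3 (back(3)): at (2,2), heading north
all 1000 alternatives checked — unique.

move(1), turn(right), back(3)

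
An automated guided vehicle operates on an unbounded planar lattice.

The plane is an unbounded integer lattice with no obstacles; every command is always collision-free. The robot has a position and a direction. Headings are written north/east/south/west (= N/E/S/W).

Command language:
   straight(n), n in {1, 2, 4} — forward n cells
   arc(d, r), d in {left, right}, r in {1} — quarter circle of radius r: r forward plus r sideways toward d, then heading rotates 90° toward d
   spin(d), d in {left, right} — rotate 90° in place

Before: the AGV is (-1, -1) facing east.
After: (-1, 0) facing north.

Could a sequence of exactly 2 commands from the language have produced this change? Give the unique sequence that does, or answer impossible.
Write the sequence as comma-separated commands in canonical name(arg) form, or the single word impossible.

spin(left), straight(1)

key: cell and facing (now N) both changed — the 2 commands mix motion and turning
initial: (-1, -1) facing east
[1] after spin(left): (-1, -1) facing north
[2] after straight(1): (-1, 0) facing north
no other 2-command option fits: unique.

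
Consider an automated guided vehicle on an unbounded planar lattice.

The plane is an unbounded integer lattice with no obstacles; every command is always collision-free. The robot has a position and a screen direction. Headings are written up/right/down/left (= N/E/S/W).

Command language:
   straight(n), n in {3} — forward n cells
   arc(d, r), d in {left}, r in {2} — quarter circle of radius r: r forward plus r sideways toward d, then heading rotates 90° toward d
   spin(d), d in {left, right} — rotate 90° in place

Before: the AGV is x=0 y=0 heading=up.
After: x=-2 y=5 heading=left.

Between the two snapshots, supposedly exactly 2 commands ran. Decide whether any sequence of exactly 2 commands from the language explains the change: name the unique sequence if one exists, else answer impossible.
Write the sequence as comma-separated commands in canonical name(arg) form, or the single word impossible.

straight(3), arc(left, 2)

key: order matters: swapping straight(3) and arc(left, 2) lands elsewhere
begin: x=0 y=0 heading=up
step 1 (straight(3)): x=0 y=3 heading=up
step 2 (arc(left, 2)): x=-2 y=5 heading=left
all 16 alternatives checked — unique.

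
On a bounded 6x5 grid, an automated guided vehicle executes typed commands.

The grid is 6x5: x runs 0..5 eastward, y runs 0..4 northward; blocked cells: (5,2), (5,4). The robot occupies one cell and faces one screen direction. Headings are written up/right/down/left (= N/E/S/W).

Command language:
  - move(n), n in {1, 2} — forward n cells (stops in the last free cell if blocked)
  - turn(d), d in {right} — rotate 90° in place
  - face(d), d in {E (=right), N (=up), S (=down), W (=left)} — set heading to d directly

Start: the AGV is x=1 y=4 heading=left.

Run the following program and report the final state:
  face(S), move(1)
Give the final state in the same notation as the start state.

begin: x=1 y=4 heading=left
1. face(S) → x=1 y=4 heading=down
2. move(1) → x=1 y=3 heading=down

x=1 y=3 heading=down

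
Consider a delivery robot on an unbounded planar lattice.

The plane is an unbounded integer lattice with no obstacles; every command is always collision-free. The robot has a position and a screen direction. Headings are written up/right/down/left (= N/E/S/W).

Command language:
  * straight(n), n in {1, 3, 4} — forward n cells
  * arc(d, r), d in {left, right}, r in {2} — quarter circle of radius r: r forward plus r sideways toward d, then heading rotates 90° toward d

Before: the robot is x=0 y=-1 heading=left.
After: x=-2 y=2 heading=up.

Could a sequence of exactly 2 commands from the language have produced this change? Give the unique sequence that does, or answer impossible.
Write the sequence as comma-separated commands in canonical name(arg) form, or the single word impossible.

key: cell and facing (now N) both changed — the 2 commands mix motion and turning
initial: x=0 y=-1 heading=left
[1] after arc(right, 2): x=-2 y=1 heading=up
[2] after straight(1): x=-2 y=2 heading=up
no other 2-command option fits: unique.

arc(right, 2), straight(1)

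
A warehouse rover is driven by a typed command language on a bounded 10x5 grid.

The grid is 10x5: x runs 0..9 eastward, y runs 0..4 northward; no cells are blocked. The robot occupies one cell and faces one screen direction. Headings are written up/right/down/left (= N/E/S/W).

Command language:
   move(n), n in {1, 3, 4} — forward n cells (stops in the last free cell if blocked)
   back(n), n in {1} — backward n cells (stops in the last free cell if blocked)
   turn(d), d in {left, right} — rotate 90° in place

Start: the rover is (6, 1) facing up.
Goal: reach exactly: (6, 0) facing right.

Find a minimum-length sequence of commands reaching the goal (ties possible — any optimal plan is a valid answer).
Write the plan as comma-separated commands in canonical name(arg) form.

back(1), turn(right)

start: (6, 1) facing up
[1] after back(1): (6, 0) facing up
[2] after turn(right): (6, 0) facing right
no 1-step plan works, so 2 is optimal.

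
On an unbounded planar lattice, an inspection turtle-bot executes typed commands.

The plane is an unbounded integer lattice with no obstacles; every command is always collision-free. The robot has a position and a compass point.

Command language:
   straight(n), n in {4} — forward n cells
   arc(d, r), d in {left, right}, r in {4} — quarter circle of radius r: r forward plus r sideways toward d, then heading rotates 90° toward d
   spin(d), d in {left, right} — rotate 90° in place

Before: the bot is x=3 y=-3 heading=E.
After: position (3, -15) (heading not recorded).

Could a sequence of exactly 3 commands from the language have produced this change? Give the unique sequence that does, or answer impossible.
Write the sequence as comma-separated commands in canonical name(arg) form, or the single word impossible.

arc(right, 4), straight(4), arc(right, 4)

start: x=3 y=-3 heading=E
step 1 (arc(right, 4)): x=7 y=-7 heading=S
step 2 (straight(4)): x=7 y=-11 heading=S
step 3 (arc(right, 4)): x=3 y=-15 heading=W
uniquely the one of 125 3-step routes that fits.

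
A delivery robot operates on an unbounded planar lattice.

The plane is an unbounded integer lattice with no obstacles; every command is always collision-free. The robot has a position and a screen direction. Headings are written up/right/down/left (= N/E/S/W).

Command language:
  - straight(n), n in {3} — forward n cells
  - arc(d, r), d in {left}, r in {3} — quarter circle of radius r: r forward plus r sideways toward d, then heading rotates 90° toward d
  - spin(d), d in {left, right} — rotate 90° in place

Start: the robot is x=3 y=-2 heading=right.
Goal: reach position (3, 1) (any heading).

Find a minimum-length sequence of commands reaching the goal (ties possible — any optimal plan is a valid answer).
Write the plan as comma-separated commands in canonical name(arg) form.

begin: x=3 y=-2 heading=right
step 1 (spin(left)): x=3 y=-2 heading=up
step 2 (straight(3)): x=3 y=1 heading=up
no 1-step plan works, so 2 is optimal.

spin(left), straight(3)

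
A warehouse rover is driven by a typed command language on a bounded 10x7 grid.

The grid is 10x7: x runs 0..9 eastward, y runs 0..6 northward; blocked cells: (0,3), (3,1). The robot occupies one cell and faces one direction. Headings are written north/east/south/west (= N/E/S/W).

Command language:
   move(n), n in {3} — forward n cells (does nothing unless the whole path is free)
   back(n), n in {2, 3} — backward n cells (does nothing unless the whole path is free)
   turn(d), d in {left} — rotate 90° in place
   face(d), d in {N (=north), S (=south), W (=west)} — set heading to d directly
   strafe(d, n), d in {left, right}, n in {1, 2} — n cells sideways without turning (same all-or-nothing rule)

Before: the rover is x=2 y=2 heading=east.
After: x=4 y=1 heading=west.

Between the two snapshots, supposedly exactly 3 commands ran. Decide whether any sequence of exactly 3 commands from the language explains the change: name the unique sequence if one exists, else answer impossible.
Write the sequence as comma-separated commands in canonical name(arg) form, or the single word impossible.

face(W), back(2), strafe(left, 1)

key: order matters: swapping face(W) and strafe(left, 1) lands elsewhere
start: x=2 y=2 heading=east
step 1 (face(W)): x=2 y=2 heading=west
step 2 (back(2)): x=4 y=2 heading=west
step 3 (strafe(left, 1)): x=4 y=1 heading=west
uniquely the one of 1331 3-step routes that fits.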